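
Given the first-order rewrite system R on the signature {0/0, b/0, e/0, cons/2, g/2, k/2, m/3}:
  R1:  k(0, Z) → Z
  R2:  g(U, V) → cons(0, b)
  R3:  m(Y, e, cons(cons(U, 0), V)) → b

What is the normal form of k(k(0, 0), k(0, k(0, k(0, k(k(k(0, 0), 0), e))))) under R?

1. k(k(0, 0), k(0, k(0, k(0, k(k(k(0, 0), 0), e)))))  →  k(0, k(0, k(0, k(0, k(k(k(0, 0), 0), e)))))   [R1 at 1]
2. k(0, k(0, k(0, k(0, k(k(k(0, 0), 0), e)))))  →  k(0, k(0, k(0, k(k(k(0, 0), 0), e))))   [R1 at ε]
3. k(0, k(0, k(0, k(k(k(0, 0), 0), e))))  →  k(0, k(0, k(k(k(0, 0), 0), e)))   [R1 at ε]
4. k(0, k(0, k(k(k(0, 0), 0), e)))  →  k(0, k(k(k(0, 0), 0), e))   [R1 at ε]
5. k(0, k(k(k(0, 0), 0), e))  →  k(k(k(0, 0), 0), e)   [R1 at ε]
6. k(k(k(0, 0), 0), e)  →  k(k(0, 0), e)   [R1 at 1.1]
7. k(k(0, 0), e)  →  k(0, e)   [R1 at 1]
8. k(0, e)  →  e   [R1 at ε]

e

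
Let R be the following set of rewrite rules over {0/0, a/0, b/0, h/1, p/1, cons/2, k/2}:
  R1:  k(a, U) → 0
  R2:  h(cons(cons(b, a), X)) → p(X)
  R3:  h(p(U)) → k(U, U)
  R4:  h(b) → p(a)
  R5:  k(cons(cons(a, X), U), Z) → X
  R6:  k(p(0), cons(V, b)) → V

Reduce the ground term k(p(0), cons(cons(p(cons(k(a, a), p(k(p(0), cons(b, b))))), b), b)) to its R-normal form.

cons(p(cons(0, p(b))), b)

1. k(p(0), cons(cons(p(cons(k(a, a), p(k(p(0), cons(b, b))))), b), b))  →  cons(p(cons(k(a, a), p(k(p(0), cons(b, b))))), b)   [R6 at ε]
2. cons(p(cons(k(a, a), p(k(p(0), cons(b, b))))), b)  →  cons(p(cons(0, p(k(p(0), cons(b, b))))), b)   [R1 at 1.1.1]
3. cons(p(cons(0, p(k(p(0), cons(b, b))))), b)  →  cons(p(cons(0, p(b))), b)   [R6 at 1.1.2.1]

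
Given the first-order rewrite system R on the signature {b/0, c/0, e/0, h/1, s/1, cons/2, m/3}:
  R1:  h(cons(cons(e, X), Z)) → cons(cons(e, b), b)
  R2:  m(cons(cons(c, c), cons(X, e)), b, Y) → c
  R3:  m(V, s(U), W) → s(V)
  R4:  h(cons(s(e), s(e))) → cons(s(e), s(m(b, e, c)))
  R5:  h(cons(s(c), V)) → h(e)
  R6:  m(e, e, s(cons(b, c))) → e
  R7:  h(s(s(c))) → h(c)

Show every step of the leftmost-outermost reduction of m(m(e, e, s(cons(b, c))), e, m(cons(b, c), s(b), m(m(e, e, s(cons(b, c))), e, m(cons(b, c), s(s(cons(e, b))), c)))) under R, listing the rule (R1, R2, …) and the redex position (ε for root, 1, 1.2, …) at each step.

1. m(m(e, e, s(cons(b, c))), e, m(cons(b, c), s(b), m(m(e, e, s(cons(b, c))), e, m(cons(b, c), s(s(cons(e, b))), c))))  →  m(e, e, m(cons(b, c), s(b), m(m(e, e, s(cons(b, c))), e, m(cons(b, c), s(s(cons(e, b))), c))))   [R6 at 1]
2. m(e, e, m(cons(b, c), s(b), m(m(e, e, s(cons(b, c))), e, m(cons(b, c), s(s(cons(e, b))), c))))  →  m(e, e, s(cons(b, c)))   [R3 at 3]
3. m(e, e, s(cons(b, c)))  →  e   [R6 at ε]

e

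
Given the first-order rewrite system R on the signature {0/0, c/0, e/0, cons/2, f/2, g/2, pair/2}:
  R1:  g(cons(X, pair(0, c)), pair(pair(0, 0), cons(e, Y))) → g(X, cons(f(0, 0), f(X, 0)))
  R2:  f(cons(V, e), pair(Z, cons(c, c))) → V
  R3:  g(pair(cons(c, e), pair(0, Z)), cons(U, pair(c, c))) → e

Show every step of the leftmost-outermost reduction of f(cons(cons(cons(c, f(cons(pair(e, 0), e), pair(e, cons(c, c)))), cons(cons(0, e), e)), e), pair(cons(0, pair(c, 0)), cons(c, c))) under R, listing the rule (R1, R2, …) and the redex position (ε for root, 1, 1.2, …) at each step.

cons(cons(c, pair(e, 0)), cons(cons(0, e), e))

1. f(cons(cons(cons(c, f(cons(pair(e, 0), e), pair(e, cons(c, c)))), cons(cons(0, e), e)), e), pair(cons(0, pair(c, 0)), cons(c, c)))  →  cons(cons(c, f(cons(pair(e, 0), e), pair(e, cons(c, c)))), cons(cons(0, e), e))   [R2 at ε]
2. cons(cons(c, f(cons(pair(e, 0), e), pair(e, cons(c, c)))), cons(cons(0, e), e))  →  cons(cons(c, pair(e, 0)), cons(cons(0, e), e))   [R2 at 1.2]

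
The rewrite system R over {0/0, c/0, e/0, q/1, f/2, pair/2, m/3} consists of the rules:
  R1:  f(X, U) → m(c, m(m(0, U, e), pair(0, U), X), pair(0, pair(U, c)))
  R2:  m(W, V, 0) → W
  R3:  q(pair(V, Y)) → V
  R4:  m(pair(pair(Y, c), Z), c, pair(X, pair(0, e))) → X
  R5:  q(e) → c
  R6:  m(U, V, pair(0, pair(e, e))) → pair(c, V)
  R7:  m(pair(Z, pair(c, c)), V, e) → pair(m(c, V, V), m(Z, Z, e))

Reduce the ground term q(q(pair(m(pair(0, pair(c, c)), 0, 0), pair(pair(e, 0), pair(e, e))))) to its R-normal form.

0

1. q(q(pair(m(pair(0, pair(c, c)), 0, 0), pair(pair(e, 0), pair(e, e)))))  →  q(m(pair(0, pair(c, c)), 0, 0))   [R3 at 1]
2. q(m(pair(0, pair(c, c)), 0, 0))  →  q(pair(0, pair(c, c)))   [R2 at 1]
3. q(pair(0, pair(c, c)))  →  0   [R3 at ε]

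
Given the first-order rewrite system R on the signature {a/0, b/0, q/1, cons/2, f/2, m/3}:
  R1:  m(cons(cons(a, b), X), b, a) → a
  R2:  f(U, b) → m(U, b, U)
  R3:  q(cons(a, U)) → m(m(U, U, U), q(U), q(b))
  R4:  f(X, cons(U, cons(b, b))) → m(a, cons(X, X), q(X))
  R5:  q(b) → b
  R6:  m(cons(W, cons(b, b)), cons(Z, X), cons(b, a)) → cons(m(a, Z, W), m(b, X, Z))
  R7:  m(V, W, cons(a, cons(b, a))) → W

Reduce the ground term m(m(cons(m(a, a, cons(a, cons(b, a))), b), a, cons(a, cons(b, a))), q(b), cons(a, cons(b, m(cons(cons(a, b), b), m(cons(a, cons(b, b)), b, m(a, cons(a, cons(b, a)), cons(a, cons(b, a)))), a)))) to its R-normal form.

1. m(m(cons(m(a, a, cons(a, cons(b, a))), b), a, cons(a, cons(b, a))), q(b), cons(a, cons(b, m(cons(cons(a, b), b), m(cons(a, cons(b, b)), b, m(a, cons(a, cons(b, a)), cons(a, cons(b, a)))), a))))  →  m(a, q(b), cons(a, cons(b, m(cons(cons(a, b), b), m(cons(a, cons(b, b)), b, m(a, cons(a, cons(b, a)), cons(a, cons(b, a)))), a))))   [R7 at 1]
2. m(a, q(b), cons(a, cons(b, m(cons(cons(a, b), b), m(cons(a, cons(b, b)), b, m(a, cons(a, cons(b, a)), cons(a, cons(b, a)))), a))))  →  m(a, b, cons(a, cons(b, m(cons(cons(a, b), b), m(cons(a, cons(b, b)), b, m(a, cons(a, cons(b, a)), cons(a, cons(b, a)))), a))))   [R5 at 2]
3. m(a, b, cons(a, cons(b, m(cons(cons(a, b), b), m(cons(a, cons(b, b)), b, m(a, cons(a, cons(b, a)), cons(a, cons(b, a)))), a))))  →  m(a, b, cons(a, cons(b, m(cons(cons(a, b), b), m(cons(a, cons(b, b)), b, cons(a, cons(b, a))), a))))   [R7 at 3.2.2.2.3]
4. m(a, b, cons(a, cons(b, m(cons(cons(a, b), b), m(cons(a, cons(b, b)), b, cons(a, cons(b, a))), a))))  →  m(a, b, cons(a, cons(b, m(cons(cons(a, b), b), b, a))))   [R7 at 3.2.2.2]
5. m(a, b, cons(a, cons(b, m(cons(cons(a, b), b), b, a))))  →  m(a, b, cons(a, cons(b, a)))   [R1 at 3.2.2]
6. m(a, b, cons(a, cons(b, a)))  →  b   [R7 at ε]

b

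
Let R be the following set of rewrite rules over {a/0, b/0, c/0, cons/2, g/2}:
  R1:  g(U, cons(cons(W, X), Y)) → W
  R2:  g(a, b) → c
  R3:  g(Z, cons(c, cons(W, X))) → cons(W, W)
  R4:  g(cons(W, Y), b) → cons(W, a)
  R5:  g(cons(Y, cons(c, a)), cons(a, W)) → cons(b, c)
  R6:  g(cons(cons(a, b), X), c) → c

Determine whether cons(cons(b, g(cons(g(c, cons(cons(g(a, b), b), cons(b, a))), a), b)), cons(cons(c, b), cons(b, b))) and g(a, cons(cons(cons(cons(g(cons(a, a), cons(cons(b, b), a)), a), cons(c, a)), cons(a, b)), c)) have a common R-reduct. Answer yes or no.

Reduce t₁ = cons(cons(b, g(cons(g(c, cons(cons(g(a, b), b), cons(b, a))), a), b)), cons(cons(c, b), cons(b, b))):
1. cons(cons(b, g(cons(g(c, cons(cons(g(a, b), b), cons(b, a))), a), b)), cons(cons(c, b), cons(b, b)))  →  cons(cons(b, cons(g(c, cons(cons(g(a, b), b), cons(b, a))), a)), cons(cons(c, b), cons(b, b)))   [R4 at 1.2]
2. cons(cons(b, cons(g(c, cons(cons(g(a, b), b), cons(b, a))), a)), cons(cons(c, b), cons(b, b)))  →  cons(cons(b, cons(g(a, b), a)), cons(cons(c, b), cons(b, b)))   [R1 at 1.2.1]
3. cons(cons(b, cons(g(a, b), a)), cons(cons(c, b), cons(b, b)))  →  cons(cons(b, cons(c, a)), cons(cons(c, b), cons(b, b)))   [R2 at 1.2.1]

Reduce t₂ = g(a, cons(cons(cons(cons(g(cons(a, a), cons(cons(b, b), a)), a), cons(c, a)), cons(a, b)), c)):
1. g(a, cons(cons(cons(cons(g(cons(a, a), cons(cons(b, b), a)), a), cons(c, a)), cons(a, b)), c))  →  cons(cons(g(cons(a, a), cons(cons(b, b), a)), a), cons(c, a))   [R1 at ε]
2. cons(cons(g(cons(a, a), cons(cons(b, b), a)), a), cons(c, a))  →  cons(cons(b, a), cons(c, a))   [R1 at 1.1]

no — NF(t₁) = cons(cons(b, cons(c, a)), cons(cons(c, b), cons(b, b))), NF(t₂) = cons(cons(b, a), cons(c, a))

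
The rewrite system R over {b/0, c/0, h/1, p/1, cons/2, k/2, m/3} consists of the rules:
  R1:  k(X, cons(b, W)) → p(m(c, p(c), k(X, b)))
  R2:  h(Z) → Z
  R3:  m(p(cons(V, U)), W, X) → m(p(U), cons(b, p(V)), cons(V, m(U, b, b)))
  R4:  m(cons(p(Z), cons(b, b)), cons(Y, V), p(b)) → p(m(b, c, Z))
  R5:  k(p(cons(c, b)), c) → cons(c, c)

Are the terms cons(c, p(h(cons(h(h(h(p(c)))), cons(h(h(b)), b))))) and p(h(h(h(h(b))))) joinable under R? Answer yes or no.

Reduce t₁ = cons(c, p(h(cons(h(h(h(p(c)))), cons(h(h(b)), b))))):
1. cons(c, p(h(cons(h(h(h(p(c)))), cons(h(h(b)), b)))))  →  cons(c, p(cons(h(h(h(p(c)))), cons(h(h(b)), b))))   [R2 at 2.1]
2. cons(c, p(cons(h(h(h(p(c)))), cons(h(h(b)), b))))  →  cons(c, p(cons(h(h(p(c))), cons(h(h(b)), b))))   [R2 at 2.1.1]
3. cons(c, p(cons(h(h(p(c))), cons(h(h(b)), b))))  →  cons(c, p(cons(h(p(c)), cons(h(h(b)), b))))   [R2 at 2.1.1]
4. cons(c, p(cons(h(p(c)), cons(h(h(b)), b))))  →  cons(c, p(cons(p(c), cons(h(h(b)), b))))   [R2 at 2.1.1]
5. cons(c, p(cons(p(c), cons(h(h(b)), b))))  →  cons(c, p(cons(p(c), cons(h(b), b))))   [R2 at 2.1.2.1]
6. cons(c, p(cons(p(c), cons(h(b), b))))  →  cons(c, p(cons(p(c), cons(b, b))))   [R2 at 2.1.2.1]

Reduce t₂ = p(h(h(h(h(b))))):
1. p(h(h(h(h(b)))))  →  p(h(h(h(b))))   [R2 at 1]
2. p(h(h(h(b))))  →  p(h(h(b)))   [R2 at 1]
3. p(h(h(b)))  →  p(h(b))   [R2 at 1]
4. p(h(b))  →  p(b)   [R2 at 1]

no — NF(t₁) = cons(c, p(cons(p(c), cons(b, b)))), NF(t₂) = p(b)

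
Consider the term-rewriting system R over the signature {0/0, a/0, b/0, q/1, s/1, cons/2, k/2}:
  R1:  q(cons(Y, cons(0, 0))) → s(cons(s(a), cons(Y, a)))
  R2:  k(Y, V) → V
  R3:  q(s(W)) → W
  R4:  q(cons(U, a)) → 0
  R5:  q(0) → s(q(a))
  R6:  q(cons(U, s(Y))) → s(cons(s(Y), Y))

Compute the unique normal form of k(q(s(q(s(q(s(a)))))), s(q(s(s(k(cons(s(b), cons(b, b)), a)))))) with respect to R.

1. k(q(s(q(s(q(s(a)))))), s(q(s(s(k(cons(s(b), cons(b, b)), a))))))  →  s(q(s(s(k(cons(s(b), cons(b, b)), a)))))   [R2 at ε]
2. s(q(s(s(k(cons(s(b), cons(b, b)), a)))))  →  s(s(k(cons(s(b), cons(b, b)), a)))   [R3 at 1]
3. s(s(k(cons(s(b), cons(b, b)), a)))  →  s(s(a))   [R2 at 1.1]

s(s(a))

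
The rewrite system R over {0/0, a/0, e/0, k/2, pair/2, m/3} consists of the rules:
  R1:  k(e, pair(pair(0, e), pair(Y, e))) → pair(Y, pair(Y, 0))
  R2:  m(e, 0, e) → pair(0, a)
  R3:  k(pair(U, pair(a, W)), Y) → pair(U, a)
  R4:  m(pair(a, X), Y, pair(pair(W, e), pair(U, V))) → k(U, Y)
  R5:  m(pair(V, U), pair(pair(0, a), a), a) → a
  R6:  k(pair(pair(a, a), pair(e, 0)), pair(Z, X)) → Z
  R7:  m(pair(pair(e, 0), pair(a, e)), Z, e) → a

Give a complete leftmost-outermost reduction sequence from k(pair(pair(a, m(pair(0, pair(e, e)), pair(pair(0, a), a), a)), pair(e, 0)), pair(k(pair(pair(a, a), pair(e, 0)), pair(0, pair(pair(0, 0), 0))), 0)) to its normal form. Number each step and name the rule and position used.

0

1. k(pair(pair(a, m(pair(0, pair(e, e)), pair(pair(0, a), a), a)), pair(e, 0)), pair(k(pair(pair(a, a), pair(e, 0)), pair(0, pair(pair(0, 0), 0))), 0))  →  k(pair(pair(a, a), pair(e, 0)), pair(k(pair(pair(a, a), pair(e, 0)), pair(0, pair(pair(0, 0), 0))), 0))   [R5 at 1.1.2]
2. k(pair(pair(a, a), pair(e, 0)), pair(k(pair(pair(a, a), pair(e, 0)), pair(0, pair(pair(0, 0), 0))), 0))  →  k(pair(pair(a, a), pair(e, 0)), pair(0, pair(pair(0, 0), 0)))   [R6 at ε]
3. k(pair(pair(a, a), pair(e, 0)), pair(0, pair(pair(0, 0), 0)))  →  0   [R6 at ε]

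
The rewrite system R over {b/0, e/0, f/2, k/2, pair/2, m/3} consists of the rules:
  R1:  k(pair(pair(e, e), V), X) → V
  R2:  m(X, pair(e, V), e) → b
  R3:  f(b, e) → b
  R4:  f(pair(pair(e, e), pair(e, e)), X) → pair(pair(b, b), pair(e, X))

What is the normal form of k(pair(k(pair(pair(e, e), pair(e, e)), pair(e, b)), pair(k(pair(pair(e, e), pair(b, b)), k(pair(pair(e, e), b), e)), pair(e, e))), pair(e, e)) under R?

1. k(pair(k(pair(pair(e, e), pair(e, e)), pair(e, b)), pair(k(pair(pair(e, e), pair(b, b)), k(pair(pair(e, e), b), e)), pair(e, e))), pair(e, e))  →  k(pair(pair(e, e), pair(k(pair(pair(e, e), pair(b, b)), k(pair(pair(e, e), b), e)), pair(e, e))), pair(e, e))   [R1 at 1.1]
2. k(pair(pair(e, e), pair(k(pair(pair(e, e), pair(b, b)), k(pair(pair(e, e), b), e)), pair(e, e))), pair(e, e))  →  pair(k(pair(pair(e, e), pair(b, b)), k(pair(pair(e, e), b), e)), pair(e, e))   [R1 at ε]
3. pair(k(pair(pair(e, e), pair(b, b)), k(pair(pair(e, e), b), e)), pair(e, e))  →  pair(pair(b, b), pair(e, e))   [R1 at 1]

pair(pair(b, b), pair(e, e))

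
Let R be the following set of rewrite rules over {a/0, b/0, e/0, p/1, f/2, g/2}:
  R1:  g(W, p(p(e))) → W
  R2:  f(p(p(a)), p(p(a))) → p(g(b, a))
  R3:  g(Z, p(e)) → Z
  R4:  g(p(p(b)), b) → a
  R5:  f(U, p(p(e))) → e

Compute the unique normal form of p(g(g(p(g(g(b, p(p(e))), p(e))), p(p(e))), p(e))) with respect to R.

p(p(b))

1. p(g(g(p(g(g(b, p(p(e))), p(e))), p(p(e))), p(e)))  →  p(g(p(g(g(b, p(p(e))), p(e))), p(p(e))))   [R3 at 1]
2. p(g(p(g(g(b, p(p(e))), p(e))), p(p(e))))  →  p(p(g(g(b, p(p(e))), p(e))))   [R1 at 1]
3. p(p(g(g(b, p(p(e))), p(e))))  →  p(p(g(b, p(p(e)))))   [R3 at 1.1]
4. p(p(g(b, p(p(e)))))  →  p(p(b))   [R1 at 1.1]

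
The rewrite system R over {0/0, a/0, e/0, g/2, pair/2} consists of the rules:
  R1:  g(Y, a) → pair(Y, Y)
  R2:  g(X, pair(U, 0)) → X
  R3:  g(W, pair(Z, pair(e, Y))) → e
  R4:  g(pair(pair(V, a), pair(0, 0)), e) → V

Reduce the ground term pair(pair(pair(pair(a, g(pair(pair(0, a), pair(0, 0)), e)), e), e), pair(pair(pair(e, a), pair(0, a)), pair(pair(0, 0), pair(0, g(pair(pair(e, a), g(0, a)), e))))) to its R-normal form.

pair(pair(pair(pair(a, 0), e), e), pair(pair(pair(e, a), pair(0, a)), pair(pair(0, 0), pair(0, e))))

1. pair(pair(pair(pair(a, g(pair(pair(0, a), pair(0, 0)), e)), e), e), pair(pair(pair(e, a), pair(0, a)), pair(pair(0, 0), pair(0, g(pair(pair(e, a), g(0, a)), e)))))  →  pair(pair(pair(pair(a, 0), e), e), pair(pair(pair(e, a), pair(0, a)), pair(pair(0, 0), pair(0, g(pair(pair(e, a), g(0, a)), e)))))   [R4 at 1.1.1.2]
2. pair(pair(pair(pair(a, 0), e), e), pair(pair(pair(e, a), pair(0, a)), pair(pair(0, 0), pair(0, g(pair(pair(e, a), g(0, a)), e)))))  →  pair(pair(pair(pair(a, 0), e), e), pair(pair(pair(e, a), pair(0, a)), pair(pair(0, 0), pair(0, g(pair(pair(e, a), pair(0, 0)), e)))))   [R1 at 2.2.2.2.1.2]
3. pair(pair(pair(pair(a, 0), e), e), pair(pair(pair(e, a), pair(0, a)), pair(pair(0, 0), pair(0, g(pair(pair(e, a), pair(0, 0)), e)))))  →  pair(pair(pair(pair(a, 0), e), e), pair(pair(pair(e, a), pair(0, a)), pair(pair(0, 0), pair(0, e))))   [R4 at 2.2.2.2]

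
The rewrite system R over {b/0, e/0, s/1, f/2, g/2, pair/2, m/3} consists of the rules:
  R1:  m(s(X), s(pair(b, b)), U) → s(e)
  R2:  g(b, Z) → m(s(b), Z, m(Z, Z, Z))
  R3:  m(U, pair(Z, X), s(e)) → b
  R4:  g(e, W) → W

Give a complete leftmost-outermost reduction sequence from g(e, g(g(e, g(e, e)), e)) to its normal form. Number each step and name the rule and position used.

e

1. g(e, g(g(e, g(e, e)), e))  →  g(g(e, g(e, e)), e)   [R4 at ε]
2. g(g(e, g(e, e)), e)  →  g(g(e, e), e)   [R4 at 1]
3. g(g(e, e), e)  →  g(e, e)   [R4 at 1]
4. g(e, e)  →  e   [R4 at ε]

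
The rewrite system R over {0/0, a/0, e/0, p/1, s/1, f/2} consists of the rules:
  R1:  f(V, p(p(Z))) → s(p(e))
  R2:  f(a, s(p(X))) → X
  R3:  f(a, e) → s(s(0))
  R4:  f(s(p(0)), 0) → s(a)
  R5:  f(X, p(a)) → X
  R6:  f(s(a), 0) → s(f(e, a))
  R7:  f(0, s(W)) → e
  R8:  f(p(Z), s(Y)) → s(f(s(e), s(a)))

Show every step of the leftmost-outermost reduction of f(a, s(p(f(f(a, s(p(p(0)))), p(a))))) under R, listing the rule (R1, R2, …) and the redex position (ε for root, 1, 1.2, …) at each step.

1. f(a, s(p(f(f(a, s(p(p(0)))), p(a)))))  →  f(f(a, s(p(p(0)))), p(a))   [R2 at ε]
2. f(f(a, s(p(p(0)))), p(a))  →  f(a, s(p(p(0))))   [R5 at ε]
3. f(a, s(p(p(0))))  →  p(0)   [R2 at ε]

p(0)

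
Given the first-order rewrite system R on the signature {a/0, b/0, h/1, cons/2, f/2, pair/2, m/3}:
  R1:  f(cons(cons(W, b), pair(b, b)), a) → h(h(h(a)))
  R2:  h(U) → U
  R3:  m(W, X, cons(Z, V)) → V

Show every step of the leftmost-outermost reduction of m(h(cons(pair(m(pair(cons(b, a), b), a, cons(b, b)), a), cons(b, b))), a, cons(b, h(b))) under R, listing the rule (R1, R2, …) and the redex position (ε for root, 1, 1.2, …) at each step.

1. m(h(cons(pair(m(pair(cons(b, a), b), a, cons(b, b)), a), cons(b, b))), a, cons(b, h(b)))  →  h(b)   [R3 at ε]
2. h(b)  →  b   [R2 at ε]

b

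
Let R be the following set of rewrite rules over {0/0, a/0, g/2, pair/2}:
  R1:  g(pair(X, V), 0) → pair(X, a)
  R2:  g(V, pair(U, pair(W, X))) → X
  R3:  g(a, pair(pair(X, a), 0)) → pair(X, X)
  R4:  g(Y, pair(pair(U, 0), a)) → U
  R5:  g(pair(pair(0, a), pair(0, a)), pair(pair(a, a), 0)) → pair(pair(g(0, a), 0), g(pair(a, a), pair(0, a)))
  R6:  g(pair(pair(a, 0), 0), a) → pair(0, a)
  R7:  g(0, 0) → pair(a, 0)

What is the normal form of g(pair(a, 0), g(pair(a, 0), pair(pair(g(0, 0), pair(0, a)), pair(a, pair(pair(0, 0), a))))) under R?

0

1. g(pair(a, 0), g(pair(a, 0), pair(pair(g(0, 0), pair(0, a)), pair(a, pair(pair(0, 0), a)))))  →  g(pair(a, 0), pair(pair(0, 0), a))   [R2 at 2]
2. g(pair(a, 0), pair(pair(0, 0), a))  →  0   [R4 at ε]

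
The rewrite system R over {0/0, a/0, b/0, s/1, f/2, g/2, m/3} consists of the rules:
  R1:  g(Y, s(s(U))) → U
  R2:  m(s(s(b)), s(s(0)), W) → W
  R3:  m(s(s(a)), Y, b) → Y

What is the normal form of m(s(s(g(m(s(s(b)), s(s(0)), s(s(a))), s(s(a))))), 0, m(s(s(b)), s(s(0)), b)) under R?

0

1. m(s(s(g(m(s(s(b)), s(s(0)), s(s(a))), s(s(a))))), 0, m(s(s(b)), s(s(0)), b))  →  m(s(s(a)), 0, m(s(s(b)), s(s(0)), b))   [R1 at 1.1.1]
2. m(s(s(a)), 0, m(s(s(b)), s(s(0)), b))  →  m(s(s(a)), 0, b)   [R2 at 3]
3. m(s(s(a)), 0, b)  →  0   [R3 at ε]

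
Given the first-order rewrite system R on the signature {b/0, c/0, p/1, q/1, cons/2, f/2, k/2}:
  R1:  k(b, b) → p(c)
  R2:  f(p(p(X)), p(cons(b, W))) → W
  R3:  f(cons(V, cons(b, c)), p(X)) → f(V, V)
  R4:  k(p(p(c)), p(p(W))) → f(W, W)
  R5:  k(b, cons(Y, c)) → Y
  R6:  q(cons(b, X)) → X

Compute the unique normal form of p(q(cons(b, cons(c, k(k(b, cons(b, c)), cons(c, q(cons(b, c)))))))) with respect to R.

p(cons(c, c))

1. p(q(cons(b, cons(c, k(k(b, cons(b, c)), cons(c, q(cons(b, c))))))))  →  p(cons(c, k(k(b, cons(b, c)), cons(c, q(cons(b, c))))))   [R6 at 1]
2. p(cons(c, k(k(b, cons(b, c)), cons(c, q(cons(b, c))))))  →  p(cons(c, k(b, cons(c, q(cons(b, c))))))   [R5 at 1.2.1]
3. p(cons(c, k(b, cons(c, q(cons(b, c))))))  →  p(cons(c, k(b, cons(c, c))))   [R6 at 1.2.2.2]
4. p(cons(c, k(b, cons(c, c))))  →  p(cons(c, c))   [R5 at 1.2]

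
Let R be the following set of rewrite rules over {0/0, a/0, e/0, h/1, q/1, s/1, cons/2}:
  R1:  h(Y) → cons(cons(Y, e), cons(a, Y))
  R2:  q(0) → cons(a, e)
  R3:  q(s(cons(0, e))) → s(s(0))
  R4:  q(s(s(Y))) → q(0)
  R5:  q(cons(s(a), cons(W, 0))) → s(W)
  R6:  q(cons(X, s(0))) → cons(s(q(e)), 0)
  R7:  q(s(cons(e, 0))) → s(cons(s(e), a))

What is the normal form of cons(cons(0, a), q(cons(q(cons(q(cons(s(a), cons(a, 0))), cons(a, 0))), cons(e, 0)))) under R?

1. cons(cons(0, a), q(cons(q(cons(q(cons(s(a), cons(a, 0))), cons(a, 0))), cons(e, 0))))  →  cons(cons(0, a), q(cons(q(cons(s(a), cons(a, 0))), cons(e, 0))))   [R5 at 2.1.1.1.1]
2. cons(cons(0, a), q(cons(q(cons(s(a), cons(a, 0))), cons(e, 0))))  →  cons(cons(0, a), q(cons(s(a), cons(e, 0))))   [R5 at 2.1.1]
3. cons(cons(0, a), q(cons(s(a), cons(e, 0))))  →  cons(cons(0, a), s(e))   [R5 at 2]

cons(cons(0, a), s(e))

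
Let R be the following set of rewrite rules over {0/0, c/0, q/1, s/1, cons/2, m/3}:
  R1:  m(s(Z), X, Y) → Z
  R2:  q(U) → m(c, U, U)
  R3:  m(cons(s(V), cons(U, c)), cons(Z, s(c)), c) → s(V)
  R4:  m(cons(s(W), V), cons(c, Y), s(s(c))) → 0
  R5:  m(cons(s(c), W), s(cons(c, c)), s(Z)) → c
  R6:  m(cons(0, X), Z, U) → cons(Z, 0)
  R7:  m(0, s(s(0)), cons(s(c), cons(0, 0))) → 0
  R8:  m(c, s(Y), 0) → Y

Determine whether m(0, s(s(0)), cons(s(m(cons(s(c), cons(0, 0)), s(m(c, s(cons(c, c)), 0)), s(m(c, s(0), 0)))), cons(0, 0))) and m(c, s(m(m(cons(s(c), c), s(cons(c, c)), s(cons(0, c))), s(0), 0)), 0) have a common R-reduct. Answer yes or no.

Reduce t₁ = m(0, s(s(0)), cons(s(m(cons(s(c), cons(0, 0)), s(m(c, s(cons(c, c)), 0)), s(m(c, s(0), 0)))), cons(0, 0))):
1. m(0, s(s(0)), cons(s(m(cons(s(c), cons(0, 0)), s(m(c, s(cons(c, c)), 0)), s(m(c, s(0), 0)))), cons(0, 0)))  →  m(0, s(s(0)), cons(s(m(cons(s(c), cons(0, 0)), s(cons(c, c)), s(m(c, s(0), 0)))), cons(0, 0)))   [R8 at 3.1.1.2.1]
2. m(0, s(s(0)), cons(s(m(cons(s(c), cons(0, 0)), s(cons(c, c)), s(m(c, s(0), 0)))), cons(0, 0)))  →  m(0, s(s(0)), cons(s(c), cons(0, 0)))   [R5 at 3.1.1]
3. m(0, s(s(0)), cons(s(c), cons(0, 0)))  →  0   [R7 at ε]

Reduce t₂ = m(c, s(m(m(cons(s(c), c), s(cons(c, c)), s(cons(0, c))), s(0), 0)), 0):
1. m(c, s(m(m(cons(s(c), c), s(cons(c, c)), s(cons(0, c))), s(0), 0)), 0)  →  m(m(cons(s(c), c), s(cons(c, c)), s(cons(0, c))), s(0), 0)   [R8 at ε]
2. m(m(cons(s(c), c), s(cons(c, c)), s(cons(0, c))), s(0), 0)  →  m(c, s(0), 0)   [R5 at 1]
3. m(c, s(0), 0)  →  0   [R8 at ε]

yes — NF(t₁) = 0, NF(t₂) = 0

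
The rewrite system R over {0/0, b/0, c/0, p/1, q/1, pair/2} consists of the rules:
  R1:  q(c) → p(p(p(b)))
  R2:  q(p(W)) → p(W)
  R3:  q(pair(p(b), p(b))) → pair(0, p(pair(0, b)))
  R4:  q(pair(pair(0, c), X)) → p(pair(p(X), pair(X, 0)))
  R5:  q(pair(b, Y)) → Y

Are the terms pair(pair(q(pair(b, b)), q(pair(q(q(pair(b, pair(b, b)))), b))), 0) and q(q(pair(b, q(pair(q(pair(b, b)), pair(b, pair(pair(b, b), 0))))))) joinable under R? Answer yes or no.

yes — NF(t₁) = pair(pair(b, b), 0), NF(t₂) = pair(pair(b, b), 0)

Reduce t₁ = pair(pair(q(pair(b, b)), q(pair(q(q(pair(b, pair(b, b)))), b))), 0):
1. pair(pair(q(pair(b, b)), q(pair(q(q(pair(b, pair(b, b)))), b))), 0)  →  pair(pair(b, q(pair(q(q(pair(b, pair(b, b)))), b))), 0)   [R5 at 1.1]
2. pair(pair(b, q(pair(q(q(pair(b, pair(b, b)))), b))), 0)  →  pair(pair(b, q(pair(q(pair(b, b)), b))), 0)   [R5 at 1.2.1.1.1]
3. pair(pair(b, q(pair(q(pair(b, b)), b))), 0)  →  pair(pair(b, q(pair(b, b))), 0)   [R5 at 1.2.1.1]
4. pair(pair(b, q(pair(b, b))), 0)  →  pair(pair(b, b), 0)   [R5 at 1.2]

Reduce t₂ = q(q(pair(b, q(pair(q(pair(b, b)), pair(b, pair(pair(b, b), 0))))))):
1. q(q(pair(b, q(pair(q(pair(b, b)), pair(b, pair(pair(b, b), 0)))))))  →  q(q(pair(q(pair(b, b)), pair(b, pair(pair(b, b), 0)))))   [R5 at 1]
2. q(q(pair(q(pair(b, b)), pair(b, pair(pair(b, b), 0)))))  →  q(q(pair(b, pair(b, pair(pair(b, b), 0)))))   [R5 at 1.1.1]
3. q(q(pair(b, pair(b, pair(pair(b, b), 0)))))  →  q(pair(b, pair(pair(b, b), 0)))   [R5 at 1]
4. q(pair(b, pair(pair(b, b), 0)))  →  pair(pair(b, b), 0)   [R5 at ε]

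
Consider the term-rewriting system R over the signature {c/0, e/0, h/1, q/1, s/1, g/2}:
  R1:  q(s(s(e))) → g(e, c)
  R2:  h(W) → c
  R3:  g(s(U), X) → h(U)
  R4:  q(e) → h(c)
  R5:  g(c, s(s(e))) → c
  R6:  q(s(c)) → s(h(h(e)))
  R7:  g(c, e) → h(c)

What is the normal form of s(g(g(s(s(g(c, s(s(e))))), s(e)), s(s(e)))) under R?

1. s(g(g(s(s(g(c, s(s(e))))), s(e)), s(s(e))))  →  s(g(h(s(g(c, s(s(e))))), s(s(e))))   [R3 at 1.1]
2. s(g(h(s(g(c, s(s(e))))), s(s(e))))  →  s(g(c, s(s(e))))   [R2 at 1.1]
3. s(g(c, s(s(e))))  →  s(c)   [R5 at 1]

s(c)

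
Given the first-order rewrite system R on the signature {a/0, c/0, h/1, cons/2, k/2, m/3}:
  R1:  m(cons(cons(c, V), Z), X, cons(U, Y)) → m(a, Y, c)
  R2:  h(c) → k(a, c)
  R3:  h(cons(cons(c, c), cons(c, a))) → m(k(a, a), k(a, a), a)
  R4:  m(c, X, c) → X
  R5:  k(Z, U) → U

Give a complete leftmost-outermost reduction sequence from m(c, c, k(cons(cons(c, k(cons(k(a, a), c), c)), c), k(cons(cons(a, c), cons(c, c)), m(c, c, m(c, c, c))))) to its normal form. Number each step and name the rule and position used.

1. m(c, c, k(cons(cons(c, k(cons(k(a, a), c), c)), c), k(cons(cons(a, c), cons(c, c)), m(c, c, m(c, c, c)))))  →  m(c, c, k(cons(cons(a, c), cons(c, c)), m(c, c, m(c, c, c))))   [R5 at 3]
2. m(c, c, k(cons(cons(a, c), cons(c, c)), m(c, c, m(c, c, c))))  →  m(c, c, m(c, c, m(c, c, c)))   [R5 at 3]
3. m(c, c, m(c, c, m(c, c, c)))  →  m(c, c, m(c, c, c))   [R4 at 3.3]
4. m(c, c, m(c, c, c))  →  m(c, c, c)   [R4 at 3]
5. m(c, c, c)  →  c   [R4 at ε]

c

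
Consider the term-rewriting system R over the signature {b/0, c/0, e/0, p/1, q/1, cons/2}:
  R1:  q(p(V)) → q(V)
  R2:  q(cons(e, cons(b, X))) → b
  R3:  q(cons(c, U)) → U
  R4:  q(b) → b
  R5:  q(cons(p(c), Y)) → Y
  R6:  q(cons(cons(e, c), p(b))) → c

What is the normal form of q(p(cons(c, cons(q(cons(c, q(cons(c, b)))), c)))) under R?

1. q(p(cons(c, cons(q(cons(c, q(cons(c, b)))), c))))  →  q(cons(c, cons(q(cons(c, q(cons(c, b)))), c)))   [R1 at ε]
2. q(cons(c, cons(q(cons(c, q(cons(c, b)))), c)))  →  cons(q(cons(c, q(cons(c, b)))), c)   [R3 at ε]
3. cons(q(cons(c, q(cons(c, b)))), c)  →  cons(q(cons(c, b)), c)   [R3 at 1]
4. cons(q(cons(c, b)), c)  →  cons(b, c)   [R3 at 1]

cons(b, c)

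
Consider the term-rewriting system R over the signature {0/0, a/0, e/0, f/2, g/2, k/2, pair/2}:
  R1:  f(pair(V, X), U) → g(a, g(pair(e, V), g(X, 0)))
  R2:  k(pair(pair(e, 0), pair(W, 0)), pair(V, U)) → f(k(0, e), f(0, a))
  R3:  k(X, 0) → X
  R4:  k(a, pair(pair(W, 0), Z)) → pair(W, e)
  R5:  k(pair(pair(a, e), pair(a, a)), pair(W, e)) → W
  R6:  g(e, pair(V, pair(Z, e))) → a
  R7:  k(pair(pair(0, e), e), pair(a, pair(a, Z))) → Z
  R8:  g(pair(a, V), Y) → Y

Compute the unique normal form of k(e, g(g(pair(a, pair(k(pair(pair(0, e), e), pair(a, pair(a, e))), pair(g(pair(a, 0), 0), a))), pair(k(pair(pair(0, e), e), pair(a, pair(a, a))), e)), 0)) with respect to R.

1. k(e, g(g(pair(a, pair(k(pair(pair(0, e), e), pair(a, pair(a, e))), pair(g(pair(a, 0), 0), a))), pair(k(pair(pair(0, e), e), pair(a, pair(a, a))), e)), 0))  →  k(e, g(pair(k(pair(pair(0, e), e), pair(a, pair(a, a))), e), 0))   [R8 at 2.1]
2. k(e, g(pair(k(pair(pair(0, e), e), pair(a, pair(a, a))), e), 0))  →  k(e, g(pair(a, e), 0))   [R7 at 2.1.1]
3. k(e, g(pair(a, e), 0))  →  k(e, 0)   [R8 at 2]
4. k(e, 0)  →  e   [R3 at ε]

e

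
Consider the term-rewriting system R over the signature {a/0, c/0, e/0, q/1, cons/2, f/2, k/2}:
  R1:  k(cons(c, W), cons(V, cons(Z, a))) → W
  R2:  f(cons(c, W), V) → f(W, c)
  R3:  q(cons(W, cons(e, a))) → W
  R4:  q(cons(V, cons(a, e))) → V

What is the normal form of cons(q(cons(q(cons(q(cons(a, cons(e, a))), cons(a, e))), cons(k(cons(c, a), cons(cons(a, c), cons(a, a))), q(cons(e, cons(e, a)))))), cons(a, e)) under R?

1. cons(q(cons(q(cons(q(cons(a, cons(e, a))), cons(a, e))), cons(k(cons(c, a), cons(cons(a, c), cons(a, a))), q(cons(e, cons(e, a)))))), cons(a, e))  →  cons(q(cons(q(cons(a, cons(e, a))), cons(k(cons(c, a), cons(cons(a, c), cons(a, a))), q(cons(e, cons(e, a)))))), cons(a, e))   [R4 at 1.1.1]
2. cons(q(cons(q(cons(a, cons(e, a))), cons(k(cons(c, a), cons(cons(a, c), cons(a, a))), q(cons(e, cons(e, a)))))), cons(a, e))  →  cons(q(cons(a, cons(k(cons(c, a), cons(cons(a, c), cons(a, a))), q(cons(e, cons(e, a)))))), cons(a, e))   [R3 at 1.1.1]
3. cons(q(cons(a, cons(k(cons(c, a), cons(cons(a, c), cons(a, a))), q(cons(e, cons(e, a)))))), cons(a, e))  →  cons(q(cons(a, cons(a, q(cons(e, cons(e, a)))))), cons(a, e))   [R1 at 1.1.2.1]
4. cons(q(cons(a, cons(a, q(cons(e, cons(e, a)))))), cons(a, e))  →  cons(q(cons(a, cons(a, e))), cons(a, e))   [R3 at 1.1.2.2]
5. cons(q(cons(a, cons(a, e))), cons(a, e))  →  cons(a, cons(a, e))   [R4 at 1]

cons(a, cons(a, e))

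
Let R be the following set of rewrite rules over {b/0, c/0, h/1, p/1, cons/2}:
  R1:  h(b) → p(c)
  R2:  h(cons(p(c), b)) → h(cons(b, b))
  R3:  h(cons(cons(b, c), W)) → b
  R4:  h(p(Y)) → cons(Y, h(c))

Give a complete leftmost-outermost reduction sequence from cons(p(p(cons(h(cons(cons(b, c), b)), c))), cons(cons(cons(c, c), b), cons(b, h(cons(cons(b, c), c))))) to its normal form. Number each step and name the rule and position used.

cons(p(p(cons(b, c))), cons(cons(cons(c, c), b), cons(b, b)))

1. cons(p(p(cons(h(cons(cons(b, c), b)), c))), cons(cons(cons(c, c), b), cons(b, h(cons(cons(b, c), c)))))  →  cons(p(p(cons(b, c))), cons(cons(cons(c, c), b), cons(b, h(cons(cons(b, c), c)))))   [R3 at 1.1.1.1]
2. cons(p(p(cons(b, c))), cons(cons(cons(c, c), b), cons(b, h(cons(cons(b, c), c)))))  →  cons(p(p(cons(b, c))), cons(cons(cons(c, c), b), cons(b, b)))   [R3 at 2.2.2]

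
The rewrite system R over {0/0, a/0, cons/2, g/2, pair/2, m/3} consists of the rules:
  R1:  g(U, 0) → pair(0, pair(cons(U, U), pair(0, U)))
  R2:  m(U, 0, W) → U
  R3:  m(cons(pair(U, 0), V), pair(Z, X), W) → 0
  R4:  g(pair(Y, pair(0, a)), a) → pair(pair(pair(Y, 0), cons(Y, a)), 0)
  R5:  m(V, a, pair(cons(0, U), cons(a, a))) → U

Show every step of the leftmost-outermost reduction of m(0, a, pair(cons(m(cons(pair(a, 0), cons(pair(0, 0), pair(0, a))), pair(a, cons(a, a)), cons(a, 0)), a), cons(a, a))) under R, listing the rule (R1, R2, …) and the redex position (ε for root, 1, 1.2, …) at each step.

a

1. m(0, a, pair(cons(m(cons(pair(a, 0), cons(pair(0, 0), pair(0, a))), pair(a, cons(a, a)), cons(a, 0)), a), cons(a, a)))  →  m(0, a, pair(cons(0, a), cons(a, a)))   [R3 at 3.1.1]
2. m(0, a, pair(cons(0, a), cons(a, a)))  →  a   [R5 at ε]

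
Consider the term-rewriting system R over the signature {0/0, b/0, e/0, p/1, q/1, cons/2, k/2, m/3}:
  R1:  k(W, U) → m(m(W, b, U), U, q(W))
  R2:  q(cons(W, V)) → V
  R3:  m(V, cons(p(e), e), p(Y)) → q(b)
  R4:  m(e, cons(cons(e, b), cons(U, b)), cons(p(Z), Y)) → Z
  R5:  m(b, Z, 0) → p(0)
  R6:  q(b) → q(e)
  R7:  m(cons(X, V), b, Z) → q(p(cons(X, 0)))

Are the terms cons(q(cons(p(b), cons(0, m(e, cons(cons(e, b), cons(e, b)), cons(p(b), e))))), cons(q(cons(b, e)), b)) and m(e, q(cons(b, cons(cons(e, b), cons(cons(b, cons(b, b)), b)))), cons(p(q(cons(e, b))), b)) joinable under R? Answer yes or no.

no — NF(t₁) = cons(cons(0, b), cons(e, b)), NF(t₂) = b

Reduce t₁ = cons(q(cons(p(b), cons(0, m(e, cons(cons(e, b), cons(e, b)), cons(p(b), e))))), cons(q(cons(b, e)), b)):
1. cons(q(cons(p(b), cons(0, m(e, cons(cons(e, b), cons(e, b)), cons(p(b), e))))), cons(q(cons(b, e)), b))  →  cons(cons(0, m(e, cons(cons(e, b), cons(e, b)), cons(p(b), e))), cons(q(cons(b, e)), b))   [R2 at 1]
2. cons(cons(0, m(e, cons(cons(e, b), cons(e, b)), cons(p(b), e))), cons(q(cons(b, e)), b))  →  cons(cons(0, b), cons(q(cons(b, e)), b))   [R4 at 1.2]
3. cons(cons(0, b), cons(q(cons(b, e)), b))  →  cons(cons(0, b), cons(e, b))   [R2 at 2.1]

Reduce t₂ = m(e, q(cons(b, cons(cons(e, b), cons(cons(b, cons(b, b)), b)))), cons(p(q(cons(e, b))), b)):
1. m(e, q(cons(b, cons(cons(e, b), cons(cons(b, cons(b, b)), b)))), cons(p(q(cons(e, b))), b))  →  m(e, cons(cons(e, b), cons(cons(b, cons(b, b)), b)), cons(p(q(cons(e, b))), b))   [R2 at 2]
2. m(e, cons(cons(e, b), cons(cons(b, cons(b, b)), b)), cons(p(q(cons(e, b))), b))  →  q(cons(e, b))   [R4 at ε]
3. q(cons(e, b))  →  b   [R2 at ε]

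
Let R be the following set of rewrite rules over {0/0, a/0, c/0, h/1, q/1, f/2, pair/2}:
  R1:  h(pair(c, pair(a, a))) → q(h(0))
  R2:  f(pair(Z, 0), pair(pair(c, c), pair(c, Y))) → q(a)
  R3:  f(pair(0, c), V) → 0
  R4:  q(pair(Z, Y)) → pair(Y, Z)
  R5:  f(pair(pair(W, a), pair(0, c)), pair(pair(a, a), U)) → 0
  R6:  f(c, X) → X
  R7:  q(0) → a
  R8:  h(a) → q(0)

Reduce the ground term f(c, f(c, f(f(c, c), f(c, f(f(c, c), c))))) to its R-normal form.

c

1. f(c, f(c, f(f(c, c), f(c, f(f(c, c), c)))))  →  f(c, f(f(c, c), f(c, f(f(c, c), c))))   [R6 at ε]
2. f(c, f(f(c, c), f(c, f(f(c, c), c))))  →  f(f(c, c), f(c, f(f(c, c), c)))   [R6 at ε]
3. f(f(c, c), f(c, f(f(c, c), c)))  →  f(c, f(c, f(f(c, c), c)))   [R6 at 1]
4. f(c, f(c, f(f(c, c), c)))  →  f(c, f(f(c, c), c))   [R6 at ε]
5. f(c, f(f(c, c), c))  →  f(f(c, c), c)   [R6 at ε]
6. f(f(c, c), c)  →  f(c, c)   [R6 at 1]
7. f(c, c)  →  c   [R6 at ε]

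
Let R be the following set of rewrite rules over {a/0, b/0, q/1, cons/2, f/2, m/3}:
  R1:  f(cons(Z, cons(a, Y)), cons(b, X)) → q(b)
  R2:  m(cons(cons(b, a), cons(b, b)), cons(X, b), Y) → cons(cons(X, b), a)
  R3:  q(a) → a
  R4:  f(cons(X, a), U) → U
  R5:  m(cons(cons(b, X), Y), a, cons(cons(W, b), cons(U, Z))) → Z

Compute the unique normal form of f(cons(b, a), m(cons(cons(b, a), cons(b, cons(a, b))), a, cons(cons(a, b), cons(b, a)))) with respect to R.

a

1. f(cons(b, a), m(cons(cons(b, a), cons(b, cons(a, b))), a, cons(cons(a, b), cons(b, a))))  →  m(cons(cons(b, a), cons(b, cons(a, b))), a, cons(cons(a, b), cons(b, a)))   [R4 at ε]
2. m(cons(cons(b, a), cons(b, cons(a, b))), a, cons(cons(a, b), cons(b, a)))  →  a   [R5 at ε]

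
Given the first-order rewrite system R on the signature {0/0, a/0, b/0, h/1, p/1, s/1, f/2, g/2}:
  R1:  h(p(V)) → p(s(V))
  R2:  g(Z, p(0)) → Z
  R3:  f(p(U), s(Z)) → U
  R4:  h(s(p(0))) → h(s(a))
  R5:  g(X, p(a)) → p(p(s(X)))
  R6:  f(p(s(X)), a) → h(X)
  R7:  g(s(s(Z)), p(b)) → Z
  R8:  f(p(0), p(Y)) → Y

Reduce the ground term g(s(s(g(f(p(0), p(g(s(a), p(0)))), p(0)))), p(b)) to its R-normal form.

s(a)

1. g(s(s(g(f(p(0), p(g(s(a), p(0)))), p(0)))), p(b))  →  g(f(p(0), p(g(s(a), p(0)))), p(0))   [R7 at ε]
2. g(f(p(0), p(g(s(a), p(0)))), p(0))  →  f(p(0), p(g(s(a), p(0))))   [R2 at ε]
3. f(p(0), p(g(s(a), p(0))))  →  g(s(a), p(0))   [R8 at ε]
4. g(s(a), p(0))  →  s(a)   [R2 at ε]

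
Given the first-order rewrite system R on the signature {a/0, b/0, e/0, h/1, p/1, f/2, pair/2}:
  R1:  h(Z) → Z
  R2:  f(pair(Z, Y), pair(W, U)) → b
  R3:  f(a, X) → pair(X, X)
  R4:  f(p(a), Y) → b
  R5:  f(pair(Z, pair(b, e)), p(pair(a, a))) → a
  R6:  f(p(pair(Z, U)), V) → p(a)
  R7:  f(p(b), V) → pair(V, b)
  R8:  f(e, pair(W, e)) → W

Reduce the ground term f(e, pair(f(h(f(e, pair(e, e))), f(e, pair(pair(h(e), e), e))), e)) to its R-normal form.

1. f(e, pair(f(h(f(e, pair(e, e))), f(e, pair(pair(h(e), e), e))), e))  →  f(h(f(e, pair(e, e))), f(e, pair(pair(h(e), e), e)))   [R8 at ε]
2. f(h(f(e, pair(e, e))), f(e, pair(pair(h(e), e), e)))  →  f(f(e, pair(e, e)), f(e, pair(pair(h(e), e), e)))   [R1 at 1]
3. f(f(e, pair(e, e)), f(e, pair(pair(h(e), e), e)))  →  f(e, f(e, pair(pair(h(e), e), e)))   [R8 at 1]
4. f(e, f(e, pair(pair(h(e), e), e)))  →  f(e, pair(h(e), e))   [R8 at 2]
5. f(e, pair(h(e), e))  →  h(e)   [R8 at ε]
6. h(e)  →  e   [R1 at ε]

e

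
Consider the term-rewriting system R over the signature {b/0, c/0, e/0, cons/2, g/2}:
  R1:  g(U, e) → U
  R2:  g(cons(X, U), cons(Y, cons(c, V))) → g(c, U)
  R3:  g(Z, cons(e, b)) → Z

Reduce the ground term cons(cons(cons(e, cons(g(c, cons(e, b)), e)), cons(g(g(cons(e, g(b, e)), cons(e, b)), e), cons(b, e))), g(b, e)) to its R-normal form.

1. cons(cons(cons(e, cons(g(c, cons(e, b)), e)), cons(g(g(cons(e, g(b, e)), cons(e, b)), e), cons(b, e))), g(b, e))  →  cons(cons(cons(e, cons(c, e)), cons(g(g(cons(e, g(b, e)), cons(e, b)), e), cons(b, e))), g(b, e))   [R3 at 1.1.2.1]
2. cons(cons(cons(e, cons(c, e)), cons(g(g(cons(e, g(b, e)), cons(e, b)), e), cons(b, e))), g(b, e))  →  cons(cons(cons(e, cons(c, e)), cons(g(cons(e, g(b, e)), cons(e, b)), cons(b, e))), g(b, e))   [R1 at 1.2.1]
3. cons(cons(cons(e, cons(c, e)), cons(g(cons(e, g(b, e)), cons(e, b)), cons(b, e))), g(b, e))  →  cons(cons(cons(e, cons(c, e)), cons(cons(e, g(b, e)), cons(b, e))), g(b, e))   [R3 at 1.2.1]
4. cons(cons(cons(e, cons(c, e)), cons(cons(e, g(b, e)), cons(b, e))), g(b, e))  →  cons(cons(cons(e, cons(c, e)), cons(cons(e, b), cons(b, e))), g(b, e))   [R1 at 1.2.1.2]
5. cons(cons(cons(e, cons(c, e)), cons(cons(e, b), cons(b, e))), g(b, e))  →  cons(cons(cons(e, cons(c, e)), cons(cons(e, b), cons(b, e))), b)   [R1 at 2]

cons(cons(cons(e, cons(c, e)), cons(cons(e, b), cons(b, e))), b)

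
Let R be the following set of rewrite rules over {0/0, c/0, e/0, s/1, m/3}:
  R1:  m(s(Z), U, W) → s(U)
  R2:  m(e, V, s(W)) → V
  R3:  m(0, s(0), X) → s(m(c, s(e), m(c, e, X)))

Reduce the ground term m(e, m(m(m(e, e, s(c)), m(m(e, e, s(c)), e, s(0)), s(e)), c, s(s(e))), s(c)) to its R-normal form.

1. m(e, m(m(m(e, e, s(c)), m(m(e, e, s(c)), e, s(0)), s(e)), c, s(s(e))), s(c))  →  m(m(m(e, e, s(c)), m(m(e, e, s(c)), e, s(0)), s(e)), c, s(s(e)))   [R2 at ε]
2. m(m(m(e, e, s(c)), m(m(e, e, s(c)), e, s(0)), s(e)), c, s(s(e)))  →  m(m(e, m(m(e, e, s(c)), e, s(0)), s(e)), c, s(s(e)))   [R2 at 1.1]
3. m(m(e, m(m(e, e, s(c)), e, s(0)), s(e)), c, s(s(e)))  →  m(m(m(e, e, s(c)), e, s(0)), c, s(s(e)))   [R2 at 1]
4. m(m(m(e, e, s(c)), e, s(0)), c, s(s(e)))  →  m(m(e, e, s(0)), c, s(s(e)))   [R2 at 1.1]
5. m(m(e, e, s(0)), c, s(s(e)))  →  m(e, c, s(s(e)))   [R2 at 1]
6. m(e, c, s(s(e)))  →  c   [R2 at ε]

c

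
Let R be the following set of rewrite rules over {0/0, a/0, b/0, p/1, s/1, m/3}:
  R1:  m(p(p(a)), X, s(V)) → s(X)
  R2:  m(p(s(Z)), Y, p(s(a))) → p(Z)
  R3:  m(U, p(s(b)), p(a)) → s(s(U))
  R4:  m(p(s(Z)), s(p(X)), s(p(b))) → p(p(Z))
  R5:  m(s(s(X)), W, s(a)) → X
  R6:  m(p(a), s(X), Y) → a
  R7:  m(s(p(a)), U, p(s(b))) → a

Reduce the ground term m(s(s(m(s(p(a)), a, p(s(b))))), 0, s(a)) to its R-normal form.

a

1. m(s(s(m(s(p(a)), a, p(s(b))))), 0, s(a))  →  m(s(p(a)), a, p(s(b)))   [R5 at ε]
2. m(s(p(a)), a, p(s(b)))  →  a   [R7 at ε]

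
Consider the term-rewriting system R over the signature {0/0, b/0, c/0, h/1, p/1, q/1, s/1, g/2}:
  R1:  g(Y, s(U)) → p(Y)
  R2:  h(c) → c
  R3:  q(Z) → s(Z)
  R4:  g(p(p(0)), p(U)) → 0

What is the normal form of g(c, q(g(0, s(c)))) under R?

p(c)

1. g(c, q(g(0, s(c))))  →  g(c, s(g(0, s(c))))   [R3 at 2]
2. g(c, s(g(0, s(c))))  →  p(c)   [R1 at ε]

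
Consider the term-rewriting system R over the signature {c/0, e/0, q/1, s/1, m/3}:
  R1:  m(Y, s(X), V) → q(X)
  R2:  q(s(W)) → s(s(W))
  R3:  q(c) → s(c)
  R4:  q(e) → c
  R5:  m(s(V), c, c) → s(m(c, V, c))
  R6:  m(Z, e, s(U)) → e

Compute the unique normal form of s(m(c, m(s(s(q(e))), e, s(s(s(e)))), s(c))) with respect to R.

1. s(m(c, m(s(s(q(e))), e, s(s(s(e)))), s(c)))  →  s(m(c, e, s(c)))   [R6 at 1.2]
2. s(m(c, e, s(c)))  →  s(e)   [R6 at 1]

s(e)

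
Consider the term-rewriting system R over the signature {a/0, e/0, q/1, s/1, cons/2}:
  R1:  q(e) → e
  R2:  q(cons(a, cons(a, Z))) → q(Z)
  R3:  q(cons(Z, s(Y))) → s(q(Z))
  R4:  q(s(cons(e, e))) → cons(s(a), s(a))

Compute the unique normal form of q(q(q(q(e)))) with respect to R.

1. q(q(q(q(e))))  →  q(q(q(e)))   [R1 at 1.1.1]
2. q(q(q(e)))  →  q(q(e))   [R1 at 1.1]
3. q(q(e))  →  q(e)   [R1 at 1]
4. q(e)  →  e   [R1 at ε]

e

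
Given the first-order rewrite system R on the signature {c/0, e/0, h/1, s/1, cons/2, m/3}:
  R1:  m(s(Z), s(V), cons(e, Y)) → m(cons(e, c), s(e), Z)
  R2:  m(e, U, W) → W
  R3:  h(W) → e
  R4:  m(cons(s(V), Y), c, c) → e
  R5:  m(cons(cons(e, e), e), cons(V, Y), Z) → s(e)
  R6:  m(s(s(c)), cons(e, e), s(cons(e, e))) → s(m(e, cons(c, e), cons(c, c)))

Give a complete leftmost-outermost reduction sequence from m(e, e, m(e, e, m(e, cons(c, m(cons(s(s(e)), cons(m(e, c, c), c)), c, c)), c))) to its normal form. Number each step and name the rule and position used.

c

1. m(e, e, m(e, e, m(e, cons(c, m(cons(s(s(e)), cons(m(e, c, c), c)), c, c)), c)))  →  m(e, e, m(e, cons(c, m(cons(s(s(e)), cons(m(e, c, c), c)), c, c)), c))   [R2 at ε]
2. m(e, e, m(e, cons(c, m(cons(s(s(e)), cons(m(e, c, c), c)), c, c)), c))  →  m(e, cons(c, m(cons(s(s(e)), cons(m(e, c, c), c)), c, c)), c)   [R2 at ε]
3. m(e, cons(c, m(cons(s(s(e)), cons(m(e, c, c), c)), c, c)), c)  →  c   [R2 at ε]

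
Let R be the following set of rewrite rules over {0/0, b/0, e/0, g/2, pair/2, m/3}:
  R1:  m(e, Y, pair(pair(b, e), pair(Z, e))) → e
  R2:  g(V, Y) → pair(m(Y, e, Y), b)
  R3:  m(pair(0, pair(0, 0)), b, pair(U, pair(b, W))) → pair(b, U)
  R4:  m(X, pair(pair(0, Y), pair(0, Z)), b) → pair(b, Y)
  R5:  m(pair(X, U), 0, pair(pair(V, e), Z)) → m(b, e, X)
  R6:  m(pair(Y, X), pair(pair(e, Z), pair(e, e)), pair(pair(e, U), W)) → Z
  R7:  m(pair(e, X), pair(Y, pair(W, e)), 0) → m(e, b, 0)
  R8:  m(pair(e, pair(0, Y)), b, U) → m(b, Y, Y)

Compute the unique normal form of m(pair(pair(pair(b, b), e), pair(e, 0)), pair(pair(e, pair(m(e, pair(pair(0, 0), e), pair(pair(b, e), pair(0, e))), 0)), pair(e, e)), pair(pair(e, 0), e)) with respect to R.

1. m(pair(pair(pair(b, b), e), pair(e, 0)), pair(pair(e, pair(m(e, pair(pair(0, 0), e), pair(pair(b, e), pair(0, e))), 0)), pair(e, e)), pair(pair(e, 0), e))  →  pair(m(e, pair(pair(0, 0), e), pair(pair(b, e), pair(0, e))), 0)   [R6 at ε]
2. pair(m(e, pair(pair(0, 0), e), pair(pair(b, e), pair(0, e))), 0)  →  pair(e, 0)   [R1 at 1]

pair(e, 0)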